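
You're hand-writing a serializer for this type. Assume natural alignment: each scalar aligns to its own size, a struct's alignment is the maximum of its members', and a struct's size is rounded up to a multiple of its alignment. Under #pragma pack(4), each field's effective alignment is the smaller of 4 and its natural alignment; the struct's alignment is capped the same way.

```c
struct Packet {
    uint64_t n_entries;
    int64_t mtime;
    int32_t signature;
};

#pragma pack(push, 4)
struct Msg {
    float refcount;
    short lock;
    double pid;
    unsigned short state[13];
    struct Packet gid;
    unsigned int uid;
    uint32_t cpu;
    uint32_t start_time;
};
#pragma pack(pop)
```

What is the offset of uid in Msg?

68

Packet: n_entries at 0 (size 8, align 8) → ends 8; mtime at 8 (size 8, align 8) → ends 16; signature at 16 (size 4, align 4) → ends 20; tail pad 4 to reach multiple of 8; total 24 bytes, alignment 8
refcount at 0 (size 4, align 4) → ends 4
lock at 4 (size 2, align 2) → ends 6
pad 2 to align 4 for pid
pid at 8 (size 8, align 4) → ends 16
state at 16 (size 26, align 2) → ends 42
pad 2 to align 4 for gid
gid at 44 (size 24, align 4) → ends 68
uid at 68 (size 4, align 4) → ends 72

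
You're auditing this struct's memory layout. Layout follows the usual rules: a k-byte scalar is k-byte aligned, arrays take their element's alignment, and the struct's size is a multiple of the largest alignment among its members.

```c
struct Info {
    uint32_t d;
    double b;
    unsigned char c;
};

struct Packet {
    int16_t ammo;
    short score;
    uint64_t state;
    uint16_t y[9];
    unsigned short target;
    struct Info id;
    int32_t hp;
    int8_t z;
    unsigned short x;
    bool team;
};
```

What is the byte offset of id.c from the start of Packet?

56

Info: 0..4  d  (4B, 4-aligned); 4..8  -- padding (4B); 8..16  b  (8B, 8-aligned); 16..17  c  (1B, 1-aligned); 17..24  -- tail padding (7B); sizeof = 24, alignof = 8
0..2  ammo  (2B, 2-aligned)
2..4  score  (2B, 2-aligned)
4..8  -- padding (4B)
8..16  state  (8B, 8-aligned)
16..34  y  (18B, 2-aligned)
34..36  target  (2B, 2-aligned)
36..40  -- padding (4B)
40..64  id  (24B, 8-aligned)
within Info: c at 16
40 + 16 = 56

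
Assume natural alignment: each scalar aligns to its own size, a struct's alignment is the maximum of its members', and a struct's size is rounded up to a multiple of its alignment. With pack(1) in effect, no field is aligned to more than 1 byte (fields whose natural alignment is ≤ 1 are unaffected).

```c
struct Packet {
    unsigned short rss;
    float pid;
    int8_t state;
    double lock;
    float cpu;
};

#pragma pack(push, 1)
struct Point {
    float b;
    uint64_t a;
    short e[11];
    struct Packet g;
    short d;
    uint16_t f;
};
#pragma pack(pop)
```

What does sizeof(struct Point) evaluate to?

70

Packet: @0: rss [2B, align 2] → 2; +2 pad (align 4); @4: pid [4B, align 4] → 8; @8: state [1B, align 1] → 9; +7 pad (align 8); @16: lock [8B, align 8] → 24; @24: cpu [4B, align 4] → 28; +4 tail pad (align 8); size 32, align 8
@0: b [4B, align 1] → 4
@4: a [8B, align 1] → 12
@12: e [22B, align 1] → 34
@34: g [32B, align 1] → 66
@66: d [2B, align 1] → 68
@68: f [2B, align 1] → 70
size 70, align 1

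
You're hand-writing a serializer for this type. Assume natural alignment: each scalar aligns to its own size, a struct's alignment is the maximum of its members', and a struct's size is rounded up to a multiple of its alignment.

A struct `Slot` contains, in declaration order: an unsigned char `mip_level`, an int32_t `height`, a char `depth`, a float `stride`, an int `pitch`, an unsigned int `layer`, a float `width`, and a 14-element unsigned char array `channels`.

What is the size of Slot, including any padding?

mip_level at 0 (size 1, align 1) → ends 1
pad 3 to align 4 for height
height at 4 (size 4, align 4) → ends 8
depth at 8 (size 1, align 1) → ends 9
pad 3 to align 4 for stride
stride at 12 (size 4, align 4) → ends 16
pitch at 16 (size 4, align 4) → ends 20
layer at 20 (size 4, align 4) → ends 24
width at 24 (size 4, align 4) → ends 28
channels at 28 (size 14, align 1) → ends 42
tail pad 2 to reach multiple of 4
total 44 bytes, alignment 4

44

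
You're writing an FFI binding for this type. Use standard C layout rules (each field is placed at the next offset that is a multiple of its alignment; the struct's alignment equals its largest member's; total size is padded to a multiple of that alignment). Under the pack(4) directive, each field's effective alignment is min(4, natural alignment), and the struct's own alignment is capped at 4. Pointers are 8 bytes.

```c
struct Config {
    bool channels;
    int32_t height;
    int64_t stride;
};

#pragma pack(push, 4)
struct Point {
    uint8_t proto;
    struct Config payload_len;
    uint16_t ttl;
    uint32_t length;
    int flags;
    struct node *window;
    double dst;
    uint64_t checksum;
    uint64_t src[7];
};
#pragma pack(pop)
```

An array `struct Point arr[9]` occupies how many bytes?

Config: 0..1  channels  (1B, 1-aligned); 1..4  -- padding (3B); 4..8  height  (4B, 4-aligned); 8..16  stride  (8B, 8-aligned); sizeof = 16, alignof = 8
0..1  proto  (1B, 1-aligned)
1..4  -- padding (3B)
4..20  payload_len  (16B, 4-aligned)
20..22  ttl  (2B, 2-aligned)
22..24  -- padding (2B)
24..28  length  (4B, 4-aligned)
28..32  flags  (4B, 4-aligned)
32..40  window  (8B, 4-aligned)
40..48  dst  (8B, 4-aligned)
48..56  checksum  (8B, 4-aligned)
56..112  src  (56B, 4-aligned)
sizeof = 112, alignof = 4
array of 9: 9 × 112 = 1008

1008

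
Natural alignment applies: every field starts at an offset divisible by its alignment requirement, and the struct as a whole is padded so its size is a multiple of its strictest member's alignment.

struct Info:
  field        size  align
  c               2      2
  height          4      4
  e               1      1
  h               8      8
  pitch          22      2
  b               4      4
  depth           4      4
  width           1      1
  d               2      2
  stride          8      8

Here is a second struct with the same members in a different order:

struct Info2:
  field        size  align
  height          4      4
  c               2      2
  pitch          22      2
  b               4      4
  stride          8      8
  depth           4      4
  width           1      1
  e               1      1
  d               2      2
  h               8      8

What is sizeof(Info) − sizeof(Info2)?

16

0..2  c  (2B, 2-aligned)
2..4  -- padding (2B)
4..8  height  (4B, 4-aligned)
8..9  e  (1B, 1-aligned)
9..16  -- padding (7B)
16..24  h  (8B, 8-aligned)
24..46  pitch  (22B, 2-aligned)
46..48  -- padding (2B)
48..52  b  (4B, 4-aligned)
52..56  depth  (4B, 4-aligned)
56..57  width  (1B, 1-aligned)
57..58  -- padding (1B)
58..60  d  (2B, 2-aligned)
60..64  -- padding (4B)
64..72  stride  (8B, 8-aligned)
sizeof = 72, alignof = 8
— Info2 —
0..4  height  (4B, 4-aligned)
4..6  c  (2B, 2-aligned)
6..28  pitch  (22B, 2-aligned)
28..32  b  (4B, 4-aligned)
32..40  stride  (8B, 8-aligned)
40..44  depth  (4B, 4-aligned)
44..45  width  (1B, 1-aligned)
45..46  e  (1B, 1-aligned)
46..48  d  (2B, 2-aligned)
48..56  h  (8B, 8-aligned)
sizeof = 56, alignof = 8
72 − 56 = 16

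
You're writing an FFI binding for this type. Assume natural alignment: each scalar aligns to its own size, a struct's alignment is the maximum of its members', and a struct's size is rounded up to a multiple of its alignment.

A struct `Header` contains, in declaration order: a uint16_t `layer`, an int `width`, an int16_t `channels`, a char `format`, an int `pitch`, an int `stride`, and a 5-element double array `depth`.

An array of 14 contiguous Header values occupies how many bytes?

@0: layer [2B, align 2] → 2
+2 pad (align 4)
@4: width [4B, align 4] → 8
@8: channels [2B, align 2] → 10
@10: format [1B, align 1] → 11
+1 pad (align 4)
@12: pitch [4B, align 4] → 16
@16: stride [4B, align 4] → 20
+4 pad (align 8)
@24: depth [40B, align 8] → 64
size 64, align 8
array of 14: 14 × 64 = 896

896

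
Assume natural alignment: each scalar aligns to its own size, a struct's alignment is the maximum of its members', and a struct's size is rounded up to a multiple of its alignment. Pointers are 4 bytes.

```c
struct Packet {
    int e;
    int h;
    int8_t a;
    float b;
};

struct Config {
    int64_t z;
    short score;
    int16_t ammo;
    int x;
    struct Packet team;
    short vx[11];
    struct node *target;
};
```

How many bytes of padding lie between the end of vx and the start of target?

2

Packet: e at 0 (size 4, align 4) → ends 4; h at 4 (size 4, align 4) → ends 8; a at 8 (size 1, align 1) → ends 9; pad 3 to align 4 for b; b at 12 (size 4, align 4) → ends 16; total 16 bytes, alignment 4
z at 0 (size 8, align 8) → ends 8
score at 8 (size 2, align 2) → ends 10
ammo at 10 (size 2, align 2) → ends 12
x at 12 (size 4, align 4) → ends 16
team at 16 (size 16, align 4) → ends 32
vx at 32 (size 22, align 2) → ends 54
pad 2 to align 4 for target
target at 56 (size 4, align 4) → ends 60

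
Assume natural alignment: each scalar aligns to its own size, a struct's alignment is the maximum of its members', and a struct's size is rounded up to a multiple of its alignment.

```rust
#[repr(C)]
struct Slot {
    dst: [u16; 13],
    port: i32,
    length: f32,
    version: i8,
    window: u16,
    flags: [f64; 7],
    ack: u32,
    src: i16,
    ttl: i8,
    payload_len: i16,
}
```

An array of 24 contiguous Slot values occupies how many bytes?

0..26  dst  (26B, 2-aligned)
26..28  -- padding (2B)
28..32  port  (4B, 4-aligned)
32..36  length  (4B, 4-aligned)
36..37  version  (1B, 1-aligned)
37..38  -- padding (1B)
38..40  window  (2B, 2-aligned)
40..96  flags  (56B, 8-aligned)
96..100  ack  (4B, 4-aligned)
100..102  src  (2B, 2-aligned)
102..103  ttl  (1B, 1-aligned)
103..104  -- padding (1B)
104..106  payload_len  (2B, 2-aligned)
106..112  -- tail padding (6B)
sizeof = 112, alignof = 8
array of 24: 24 × 112 = 2688

2688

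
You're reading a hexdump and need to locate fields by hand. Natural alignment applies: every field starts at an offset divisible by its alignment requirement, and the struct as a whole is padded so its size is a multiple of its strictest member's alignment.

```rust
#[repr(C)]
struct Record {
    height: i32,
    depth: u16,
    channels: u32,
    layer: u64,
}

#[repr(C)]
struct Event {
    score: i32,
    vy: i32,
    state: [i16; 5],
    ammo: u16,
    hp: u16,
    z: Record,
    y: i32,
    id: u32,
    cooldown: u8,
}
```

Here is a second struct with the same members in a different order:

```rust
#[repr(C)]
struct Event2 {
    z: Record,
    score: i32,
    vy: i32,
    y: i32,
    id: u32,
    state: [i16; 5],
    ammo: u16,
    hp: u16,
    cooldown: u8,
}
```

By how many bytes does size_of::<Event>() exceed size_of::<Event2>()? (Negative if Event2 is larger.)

Record: height at 0 (size 4, align 4) → ends 4; depth at 4 (size 2, align 2) → ends 6; pad 2 to align 4 for channels; channels at 8 (size 4, align 4) → ends 12; pad 4 to align 8 for layer; layer at 16 (size 8, align 8) → ends 24; total 24 bytes, alignment 8
score at 0 (size 4, align 4) → ends 4
vy at 4 (size 4, align 4) → ends 8
state at 8 (size 10, align 2) → ends 18
ammo at 18 (size 2, align 2) → ends 20
hp at 20 (size 2, align 2) → ends 22
pad 2 to align 8 for z
z at 24 (size 24, align 8) → ends 48
y at 48 (size 4, align 4) → ends 52
id at 52 (size 4, align 4) → ends 56
cooldown at 56 (size 1, align 1) → ends 57
tail pad 7 to reach multiple of 8
total 64 bytes, alignment 8
— Event2 —
z at 0 (size 24, align 8) → ends 24
score at 24 (size 4, align 4) → ends 28
vy at 28 (size 4, align 4) → ends 32
y at 32 (size 4, align 4) → ends 36
id at 36 (size 4, align 4) → ends 40
state at 40 (size 10, align 2) → ends 50
ammo at 50 (size 2, align 2) → ends 52
hp at 52 (size 2, align 2) → ends 54
cooldown at 54 (size 1, align 1) → ends 55
tail pad 1 to reach multiple of 8
total 56 bytes, alignment 8
64 − 56 = 8

8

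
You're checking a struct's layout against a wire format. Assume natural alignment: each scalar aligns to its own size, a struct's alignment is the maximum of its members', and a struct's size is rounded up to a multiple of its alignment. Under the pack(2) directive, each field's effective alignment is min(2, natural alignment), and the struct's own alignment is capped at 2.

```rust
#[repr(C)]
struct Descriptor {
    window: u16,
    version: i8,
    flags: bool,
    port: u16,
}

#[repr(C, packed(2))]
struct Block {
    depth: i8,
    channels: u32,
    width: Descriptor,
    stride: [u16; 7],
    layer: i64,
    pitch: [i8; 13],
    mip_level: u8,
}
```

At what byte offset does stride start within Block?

Descriptor: @0: window [2B, align 2] → 2; @2: version [1B, align 1] → 3; @3: flags [1B, align 1] → 4; @4: port [2B, align 2] → 6; size 6, align 2
@0: depth [1B, align 1] → 1
+1 pad (align 2)
@2: channels [4B, align 2] → 6
@6: width [6B, align 2] → 12
@12: stride [14B, align 2] → 26

12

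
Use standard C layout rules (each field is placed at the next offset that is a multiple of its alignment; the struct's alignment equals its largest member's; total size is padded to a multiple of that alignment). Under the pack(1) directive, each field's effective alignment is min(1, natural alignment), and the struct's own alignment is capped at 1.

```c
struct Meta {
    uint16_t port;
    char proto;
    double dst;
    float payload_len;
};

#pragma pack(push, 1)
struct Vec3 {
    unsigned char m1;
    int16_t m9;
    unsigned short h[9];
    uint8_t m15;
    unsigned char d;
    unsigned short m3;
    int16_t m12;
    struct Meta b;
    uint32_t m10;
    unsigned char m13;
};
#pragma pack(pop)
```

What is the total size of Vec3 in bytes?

56 bytes

Meta: @0: port [2B, align 2] → 2; @2: proto [1B, align 1] → 3; +5 pad (align 8); @8: dst [8B, align 8] → 16; @16: payload_len [4B, align 4] → 20; +4 tail pad (align 8); size 24, align 8
@0: m1 [1B, align 1] → 1
@1: m9 [2B, align 1] → 3
@3: h [18B, align 1] → 21
@21: m15 [1B, align 1] → 22
@22: d [1B, align 1] → 23
@23: m3 [2B, align 1] → 25
@25: m12 [2B, align 1] → 27
@27: b [24B, align 1] → 51
@51: m10 [4B, align 1] → 55
@55: m13 [1B, align 1] → 56
size 56, align 1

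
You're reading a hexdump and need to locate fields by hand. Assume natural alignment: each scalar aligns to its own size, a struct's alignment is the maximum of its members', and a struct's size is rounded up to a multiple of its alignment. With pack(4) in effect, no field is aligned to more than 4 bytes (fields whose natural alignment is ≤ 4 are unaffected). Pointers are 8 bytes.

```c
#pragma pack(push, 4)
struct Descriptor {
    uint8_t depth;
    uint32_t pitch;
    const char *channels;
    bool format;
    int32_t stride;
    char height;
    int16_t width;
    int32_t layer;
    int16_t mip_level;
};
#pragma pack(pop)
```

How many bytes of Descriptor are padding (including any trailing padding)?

@0: depth [1B, align 1] → 1
+3 pad (align 4)
@4: pitch [4B, align 4] → 8
@8: channels [8B, align 4] → 16
@16: format [1B, align 1] → 17
+3 pad (align 4)
@20: stride [4B, align 4] → 24
@24: height [1B, align 1] → 25
+1 pad (align 2)
@26: width [2B, align 2] → 28
@28: layer [4B, align 4] → 32
@32: mip_level [2B, align 2] → 34
+2 tail pad (align 4)
size 36, align 4
data bytes 27, size 36 → padding 9

9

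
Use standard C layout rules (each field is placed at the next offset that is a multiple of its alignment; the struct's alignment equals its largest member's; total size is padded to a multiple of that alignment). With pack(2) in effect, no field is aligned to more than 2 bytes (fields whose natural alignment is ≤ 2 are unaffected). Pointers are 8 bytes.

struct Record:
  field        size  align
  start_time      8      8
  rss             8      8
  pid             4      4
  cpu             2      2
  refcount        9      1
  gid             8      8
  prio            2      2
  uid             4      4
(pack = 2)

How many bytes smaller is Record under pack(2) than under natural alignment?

2

natural layout:
  @0: start_time [8B, align 8] → 8
  @8: rss [8B, align 8] → 16
  @16: pid [4B, align 4] → 20
  @20: cpu [2B, align 2] → 22
  @22: refcount [9B, align 1] → 31
  +1 pad (align 8)
  @32: gid [8B, align 8] → 40
  @40: prio [2B, align 2] → 42
  +2 pad (align 4)
  @44: uid [4B, align 4] → 48
  size 48, align 8
packed(2) layout:
  @0: start_time [8B, align 2] → 8
  @8: rss [8B, align 2] → 16
  @16: pid [4B, align 2] → 20
  @20: cpu [2B, align 2] → 22
  @22: refcount [9B, align 1] → 31
  +1 pad (align 2)
  @32: gid [8B, align 2] → 40
  @40: prio [2B, align 2] → 42
  @42: uid [4B, align 2] → 46
  size 46, align 2
48 − 46 = 2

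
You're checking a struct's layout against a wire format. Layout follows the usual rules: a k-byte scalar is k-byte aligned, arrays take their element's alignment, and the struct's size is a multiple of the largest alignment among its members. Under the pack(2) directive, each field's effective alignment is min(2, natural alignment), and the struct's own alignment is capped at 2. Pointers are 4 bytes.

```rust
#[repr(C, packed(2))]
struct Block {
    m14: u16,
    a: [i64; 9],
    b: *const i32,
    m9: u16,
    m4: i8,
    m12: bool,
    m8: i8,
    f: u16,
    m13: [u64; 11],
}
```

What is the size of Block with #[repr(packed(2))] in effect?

m14 at 0 (size 2, align 2) → ends 2
a at 2 (size 72, align 2) → ends 74
b at 74 (size 4, align 2) → ends 78
m9 at 78 (size 2, align 2) → ends 80
m4 at 80 (size 1, align 1) → ends 81
m12 at 81 (size 1, align 1) → ends 82
m8 at 82 (size 1, align 1) → ends 83
pad 1 to align 2 for f
f at 84 (size 2, align 2) → ends 86
m13 at 86 (size 88, align 2) → ends 174
total 174 bytes, alignment 2

174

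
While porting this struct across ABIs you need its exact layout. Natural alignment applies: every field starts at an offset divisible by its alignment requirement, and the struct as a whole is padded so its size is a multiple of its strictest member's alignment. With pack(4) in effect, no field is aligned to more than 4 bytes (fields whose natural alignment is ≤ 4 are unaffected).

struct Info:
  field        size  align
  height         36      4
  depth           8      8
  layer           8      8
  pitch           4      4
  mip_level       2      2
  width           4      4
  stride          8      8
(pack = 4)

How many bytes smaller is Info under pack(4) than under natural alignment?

natural layout:
  height at 0 (size 36, align 4) → ends 36
  pad 4 to align 8 for depth
  depth at 40 (size 8, align 8) → ends 48
  layer at 48 (size 8, align 8) → ends 56
  pitch at 56 (size 4, align 4) → ends 60
  mip_level at 60 (size 2, align 2) → ends 62
  pad 2 to align 4 for width
  width at 64 (size 4, align 4) → ends 68
  pad 4 to align 8 for stride
  stride at 72 (size 8, align 8) → ends 80
  total 80 bytes, alignment 8
packed(4) layout:
  height at 0 (size 36, align 4) → ends 36
  depth at 36 (size 8, align 4) → ends 44
  layer at 44 (size 8, align 4) → ends 52
  pitch at 52 (size 4, align 4) → ends 56
  mip_level at 56 (size 2, align 2) → ends 58
  pad 2 to align 4 for width
  width at 60 (size 4, align 4) → ends 64
  stride at 64 (size 8, align 4) → ends 72
  total 72 bytes, alignment 4
80 − 72 = 8

8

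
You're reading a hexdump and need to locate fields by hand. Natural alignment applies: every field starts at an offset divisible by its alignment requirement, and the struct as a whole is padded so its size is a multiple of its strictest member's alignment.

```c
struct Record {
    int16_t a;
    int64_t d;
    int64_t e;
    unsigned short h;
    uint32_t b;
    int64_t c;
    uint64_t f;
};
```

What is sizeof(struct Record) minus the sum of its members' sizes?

8

0..2  a  (2B, 2-aligned)
2..8  -- padding (6B)
8..16  d  (8B, 8-aligned)
16..24  e  (8B, 8-aligned)
24..26  h  (2B, 2-aligned)
26..28  -- padding (2B)
28..32  b  (4B, 4-aligned)
32..40  c  (8B, 8-aligned)
40..48  f  (8B, 8-aligned)
sizeof = 48, alignof = 8
data bytes 40, size 48 → padding 8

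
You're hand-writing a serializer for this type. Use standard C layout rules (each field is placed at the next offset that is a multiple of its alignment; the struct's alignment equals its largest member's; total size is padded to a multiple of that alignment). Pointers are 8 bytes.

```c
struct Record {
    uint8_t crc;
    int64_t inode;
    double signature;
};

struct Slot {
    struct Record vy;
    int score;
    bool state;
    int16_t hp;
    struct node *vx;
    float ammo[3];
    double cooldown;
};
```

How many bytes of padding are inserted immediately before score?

0

Record: 0..1  crc  (1B, 1-aligned); 1..8  -- padding (7B); 8..16  inode  (8B, 8-aligned); 16..24  signature  (8B, 8-aligned); sizeof = 24, alignof = 8
0..24  vy  (24B, 8-aligned)
24..28  score  (4B, 4-aligned)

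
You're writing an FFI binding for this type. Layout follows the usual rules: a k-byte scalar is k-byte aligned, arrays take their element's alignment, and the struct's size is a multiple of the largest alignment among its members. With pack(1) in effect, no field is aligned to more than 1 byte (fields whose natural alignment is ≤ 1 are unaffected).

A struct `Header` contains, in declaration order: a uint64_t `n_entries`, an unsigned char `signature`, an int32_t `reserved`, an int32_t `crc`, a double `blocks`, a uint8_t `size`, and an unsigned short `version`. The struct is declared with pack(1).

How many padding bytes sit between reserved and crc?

@0: n_entries [8B, align 1] → 8
@8: signature [1B, align 1] → 9
@9: reserved [4B, align 1] → 13
@13: crc [4B, align 1] → 17

0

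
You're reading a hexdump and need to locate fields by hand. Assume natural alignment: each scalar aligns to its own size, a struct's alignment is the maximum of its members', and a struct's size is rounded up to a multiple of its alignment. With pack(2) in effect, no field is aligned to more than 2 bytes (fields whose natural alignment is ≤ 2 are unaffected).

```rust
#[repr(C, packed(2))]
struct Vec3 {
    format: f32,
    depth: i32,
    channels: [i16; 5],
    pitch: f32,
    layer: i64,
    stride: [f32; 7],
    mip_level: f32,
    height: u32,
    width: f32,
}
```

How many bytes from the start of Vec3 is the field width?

0..4  format  (4B, 2-aligned)
4..8  depth  (4B, 2-aligned)
8..18  channels  (10B, 2-aligned)
18..22  pitch  (4B, 2-aligned)
22..30  layer  (8B, 2-aligned)
30..58  stride  (28B, 2-aligned)
58..62  mip_level  (4B, 2-aligned)
62..66  height  (4B, 2-aligned)
66..70  width  (4B, 2-aligned)

66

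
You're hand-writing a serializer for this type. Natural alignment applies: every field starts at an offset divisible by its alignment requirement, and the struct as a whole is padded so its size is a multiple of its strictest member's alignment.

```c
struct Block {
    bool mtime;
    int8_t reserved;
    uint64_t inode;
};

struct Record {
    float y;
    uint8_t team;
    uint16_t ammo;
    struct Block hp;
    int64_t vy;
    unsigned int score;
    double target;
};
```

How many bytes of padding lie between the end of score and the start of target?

4

Block: mtime at 0 (size 1, align 1) → ends 1; reserved at 1 (size 1, align 1) → ends 2; pad 6 to align 8 for inode; inode at 8 (size 8, align 8) → ends 16; total 16 bytes, alignment 8
y at 0 (size 4, align 4) → ends 4
team at 4 (size 1, align 1) → ends 5
pad 1 to align 2 for ammo
ammo at 6 (size 2, align 2) → ends 8
hp at 8 (size 16, align 8) → ends 24
vy at 24 (size 8, align 8) → ends 32
score at 32 (size 4, align 4) → ends 36
pad 4 to align 8 for target
target at 40 (size 8, align 8) → ends 48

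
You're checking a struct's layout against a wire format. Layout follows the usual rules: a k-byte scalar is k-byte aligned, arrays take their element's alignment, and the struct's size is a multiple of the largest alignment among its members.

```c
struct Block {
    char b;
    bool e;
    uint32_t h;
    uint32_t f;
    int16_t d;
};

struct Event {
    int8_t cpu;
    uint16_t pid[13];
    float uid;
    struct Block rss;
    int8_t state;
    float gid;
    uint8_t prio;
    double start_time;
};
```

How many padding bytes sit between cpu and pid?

Block: 0..1  b  (1B, 1-aligned); 1..2  e  (1B, 1-aligned); 2..4  -- padding (2B); 4..8  h  (4B, 4-aligned); 8..12  f  (4B, 4-aligned); 12..14  d  (2B, 2-aligned); 14..16  -- tail padding (2B); sizeof = 16, alignof = 4
0..1  cpu  (1B, 1-aligned)
1..2  -- padding (1B)
2..28  pid  (26B, 2-aligned)

1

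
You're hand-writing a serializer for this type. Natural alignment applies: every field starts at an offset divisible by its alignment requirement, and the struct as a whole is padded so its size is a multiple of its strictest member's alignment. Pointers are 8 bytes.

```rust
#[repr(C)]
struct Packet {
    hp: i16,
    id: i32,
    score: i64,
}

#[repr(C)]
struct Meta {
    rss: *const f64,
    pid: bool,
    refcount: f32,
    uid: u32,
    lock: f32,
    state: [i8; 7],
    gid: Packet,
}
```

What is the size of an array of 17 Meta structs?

Packet: @0: hp [2B, align 2] → 2; +2 pad (align 4); @4: id [4B, align 4] → 8; @8: score [8B, align 8] → 16; size 16, align 8
@0: rss [8B, align 8] → 8
@8: pid [1B, align 1] → 9
+3 pad (align 4)
@12: refcount [4B, align 4] → 16
@16: uid [4B, align 4] → 20
@20: lock [4B, align 4] → 24
@24: state [7B, align 1] → 31
+1 pad (align 8)
@32: gid [16B, align 8] → 48
size 48, align 8
array of 17: 17 × 48 = 816

816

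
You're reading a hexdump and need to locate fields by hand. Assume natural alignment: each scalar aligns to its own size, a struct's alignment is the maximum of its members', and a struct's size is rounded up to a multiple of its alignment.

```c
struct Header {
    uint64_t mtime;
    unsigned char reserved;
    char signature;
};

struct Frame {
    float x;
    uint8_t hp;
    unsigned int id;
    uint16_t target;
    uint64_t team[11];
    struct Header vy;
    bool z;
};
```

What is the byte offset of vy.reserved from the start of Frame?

Header: mtime at 0 (size 8, align 8) → ends 8; reserved at 8 (size 1, align 1) → ends 9; signature at 9 (size 1, align 1) → ends 10; tail pad 6 to reach multiple of 8; total 16 bytes, alignment 8
x at 0 (size 4, align 4) → ends 4
hp at 4 (size 1, align 1) → ends 5
pad 3 to align 4 for id
id at 8 (size 4, align 4) → ends 12
target at 12 (size 2, align 2) → ends 14
pad 2 to align 8 for team
team at 16 (size 88, align 8) → ends 104
vy at 104 (size 16, align 8) → ends 120
within Header: reserved at 8
104 + 8 = 112

112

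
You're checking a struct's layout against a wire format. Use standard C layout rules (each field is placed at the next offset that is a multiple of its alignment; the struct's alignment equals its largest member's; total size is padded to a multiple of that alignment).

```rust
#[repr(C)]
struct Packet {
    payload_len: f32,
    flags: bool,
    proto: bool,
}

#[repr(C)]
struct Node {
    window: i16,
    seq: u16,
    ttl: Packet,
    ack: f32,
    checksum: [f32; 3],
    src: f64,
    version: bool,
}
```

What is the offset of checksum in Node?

16

Packet: payload_len at 0 (size 4, align 4) → ends 4; flags at 4 (size 1, align 1) → ends 5; proto at 5 (size 1, align 1) → ends 6; tail pad 2 to reach multiple of 4; total 8 bytes, alignment 4
window at 0 (size 2, align 2) → ends 2
seq at 2 (size 2, align 2) → ends 4
ttl at 4 (size 8, align 4) → ends 12
ack at 12 (size 4, align 4) → ends 16
checksum at 16 (size 12, align 4) → ends 28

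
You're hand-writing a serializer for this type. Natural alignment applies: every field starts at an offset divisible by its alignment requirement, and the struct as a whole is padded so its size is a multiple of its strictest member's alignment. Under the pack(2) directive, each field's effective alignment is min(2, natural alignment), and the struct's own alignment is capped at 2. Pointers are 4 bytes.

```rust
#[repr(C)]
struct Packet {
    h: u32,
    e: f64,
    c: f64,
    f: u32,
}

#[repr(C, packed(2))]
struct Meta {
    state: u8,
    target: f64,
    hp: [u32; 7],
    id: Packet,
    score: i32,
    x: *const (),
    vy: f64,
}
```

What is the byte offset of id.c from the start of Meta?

Packet: 0..4  h  (4B, 4-aligned); 4..8  -- padding (4B); 8..16  e  (8B, 8-aligned); 16..24  c  (8B, 8-aligned); 24..28  f  (4B, 4-aligned); 28..32  -- tail padding (4B); sizeof = 32, alignof = 8
0..1  state  (1B, 1-aligned)
1..2  -- padding (1B)
2..10  target  (8B, 2-aligned)
10..38  hp  (28B, 2-aligned)
38..70  id  (32B, 2-aligned)
within Packet: c at 16
38 + 16 = 54

54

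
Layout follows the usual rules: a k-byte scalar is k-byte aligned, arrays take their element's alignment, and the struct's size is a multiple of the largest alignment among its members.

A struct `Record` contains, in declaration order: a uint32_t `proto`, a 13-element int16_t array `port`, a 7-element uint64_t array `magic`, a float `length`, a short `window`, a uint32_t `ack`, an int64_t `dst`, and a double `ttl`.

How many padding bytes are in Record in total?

proto at 0 (size 4, align 4) → ends 4
port at 4 (size 26, align 2) → ends 30
pad 2 to align 8 for magic
magic at 32 (size 56, align 8) → ends 88
length at 88 (size 4, align 4) → ends 92
window at 92 (size 2, align 2) → ends 94
pad 2 to align 4 for ack
ack at 96 (size 4, align 4) → ends 100
pad 4 to align 8 for dst
dst at 104 (size 8, align 8) → ends 112
ttl at 112 (size 8, align 8) → ends 120
total 120 bytes, alignment 8
data bytes 112, size 120 → padding 8

8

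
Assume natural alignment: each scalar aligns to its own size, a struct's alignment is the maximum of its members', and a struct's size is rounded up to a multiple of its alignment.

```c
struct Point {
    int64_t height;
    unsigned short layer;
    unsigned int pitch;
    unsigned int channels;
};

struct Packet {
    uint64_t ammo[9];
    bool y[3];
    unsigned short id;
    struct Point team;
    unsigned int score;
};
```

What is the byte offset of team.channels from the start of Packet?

96

Point: height at 0 (size 8, align 8) → ends 8; layer at 8 (size 2, align 2) → ends 10; pad 2 to align 4 for pitch; pitch at 12 (size 4, align 4) → ends 16; channels at 16 (size 4, align 4) → ends 20; tail pad 4 to reach multiple of 8; total 24 bytes, alignment 8
ammo at 0 (size 72, align 8) → ends 72
y at 72 (size 3, align 1) → ends 75
pad 1 to align 2 for id
id at 76 (size 2, align 2) → ends 78
pad 2 to align 8 for team
team at 80 (size 24, align 8) → ends 104
within Point: channels at 16
80 + 16 = 96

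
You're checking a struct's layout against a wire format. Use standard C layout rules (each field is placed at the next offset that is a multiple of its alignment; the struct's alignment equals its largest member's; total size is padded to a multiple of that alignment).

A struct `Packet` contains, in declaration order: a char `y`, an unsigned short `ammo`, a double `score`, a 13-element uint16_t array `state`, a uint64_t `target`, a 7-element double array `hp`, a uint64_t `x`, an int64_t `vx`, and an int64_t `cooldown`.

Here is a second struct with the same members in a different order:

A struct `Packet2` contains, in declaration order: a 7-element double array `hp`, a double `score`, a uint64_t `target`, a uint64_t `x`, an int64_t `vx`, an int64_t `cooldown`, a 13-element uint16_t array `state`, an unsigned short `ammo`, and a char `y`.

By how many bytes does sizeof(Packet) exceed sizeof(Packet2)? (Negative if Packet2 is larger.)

@0: y [1B, align 1] → 1
+1 pad (align 2)
@2: ammo [2B, align 2] → 4
+4 pad (align 8)
@8: score [8B, align 8] → 16
@16: state [26B, align 2] → 42
+6 pad (align 8)
@48: target [8B, align 8] → 56
@56: hp [56B, align 8] → 112
@112: x [8B, align 8] → 120
@120: vx [8B, align 8] → 128
@128: cooldown [8B, align 8] → 136
size 136, align 8
— Packet2 —
@0: hp [56B, align 8] → 56
@56: score [8B, align 8] → 64
@64: target [8B, align 8] → 72
@72: x [8B, align 8] → 80
@80: vx [8B, align 8] → 88
@88: cooldown [8B, align 8] → 96
@96: state [26B, align 2] → 122
@122: ammo [2B, align 2] → 124
@124: y [1B, align 1] → 125
+3 tail pad (align 8)
size 128, align 8
136 − 128 = 8

8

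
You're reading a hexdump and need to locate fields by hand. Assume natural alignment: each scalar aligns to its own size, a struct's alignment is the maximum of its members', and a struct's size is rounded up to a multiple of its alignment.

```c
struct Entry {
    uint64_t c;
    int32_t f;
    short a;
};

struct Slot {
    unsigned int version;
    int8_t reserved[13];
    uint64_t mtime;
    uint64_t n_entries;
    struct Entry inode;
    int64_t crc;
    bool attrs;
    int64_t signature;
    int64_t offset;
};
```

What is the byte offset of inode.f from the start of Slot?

48

Entry: @0: c [8B, align 8] → 8; @8: f [4B, align 4] → 12; @12: a [2B, align 2] → 14; +2 tail pad (align 8); size 16, align 8
@0: version [4B, align 4] → 4
@4: reserved [13B, align 1] → 17
+7 pad (align 8)
@24: mtime [8B, align 8] → 32
@32: n_entries [8B, align 8] → 40
@40: inode [16B, align 8] → 56
within Entry: f at 8
40 + 8 = 48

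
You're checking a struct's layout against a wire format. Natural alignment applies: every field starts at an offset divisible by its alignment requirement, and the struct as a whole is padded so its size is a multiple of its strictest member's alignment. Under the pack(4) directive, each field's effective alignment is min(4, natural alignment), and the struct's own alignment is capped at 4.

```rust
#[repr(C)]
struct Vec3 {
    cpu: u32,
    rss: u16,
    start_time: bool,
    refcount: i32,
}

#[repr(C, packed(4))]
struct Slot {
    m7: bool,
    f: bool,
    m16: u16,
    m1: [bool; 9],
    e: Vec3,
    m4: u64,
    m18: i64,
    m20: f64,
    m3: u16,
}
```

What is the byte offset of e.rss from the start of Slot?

Vec3: cpu at 0 (size 4, align 4) → ends 4; rss at 4 (size 2, align 2) → ends 6; start_time at 6 (size 1, align 1) → ends 7; pad 1 to align 4 for refcount; refcount at 8 (size 4, align 4) → ends 12; total 12 bytes, alignment 4
m7 at 0 (size 1, align 1) → ends 1
f at 1 (size 1, align 1) → ends 2
m16 at 2 (size 2, align 2) → ends 4
m1 at 4 (size 9, align 1) → ends 13
pad 3 to align 4 for e
e at 16 (size 12, align 4) → ends 28
within Vec3: rss at 4
16 + 4 = 20

20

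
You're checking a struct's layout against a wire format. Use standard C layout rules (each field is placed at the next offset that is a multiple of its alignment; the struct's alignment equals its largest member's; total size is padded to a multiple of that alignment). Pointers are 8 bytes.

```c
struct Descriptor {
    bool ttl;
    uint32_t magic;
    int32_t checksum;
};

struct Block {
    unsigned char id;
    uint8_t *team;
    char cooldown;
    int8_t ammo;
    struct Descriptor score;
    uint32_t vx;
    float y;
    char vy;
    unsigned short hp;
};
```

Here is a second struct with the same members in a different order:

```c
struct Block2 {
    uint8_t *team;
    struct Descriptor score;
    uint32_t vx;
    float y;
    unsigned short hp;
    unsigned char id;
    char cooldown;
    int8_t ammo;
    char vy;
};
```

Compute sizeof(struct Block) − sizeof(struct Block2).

Descriptor: 0..1  ttl  (1B, 1-aligned); 1..4  -- padding (3B); 4..8  magic  (4B, 4-aligned); 8..12  checksum  (4B, 4-aligned); sizeof = 12, alignof = 4
0..1  id  (1B, 1-aligned)
1..8  -- padding (7B)
8..16  team  (8B, 8-aligned)
16..17  cooldown  (1B, 1-aligned)
17..18  ammo  (1B, 1-aligned)
18..20  -- padding (2B)
20..32  score  (12B, 4-aligned)
32..36  vx  (4B, 4-aligned)
36..40  y  (4B, 4-aligned)
40..41  vy  (1B, 1-aligned)
41..42  -- padding (1B)
42..44  hp  (2B, 2-aligned)
44..48  -- tail padding (4B)
sizeof = 48, alignof = 8
— Block2 —
0..8  team  (8B, 8-aligned)
8..20  score  (12B, 4-aligned)
20..24  vx  (4B, 4-aligned)
24..28  y  (4B, 4-aligned)
28..30  hp  (2B, 2-aligned)
30..31  id  (1B, 1-aligned)
31..32  cooldown  (1B, 1-aligned)
32..33  ammo  (1B, 1-aligned)
33..34  vy  (1B, 1-aligned)
34..40  -- tail padding (6B)
sizeof = 40, alignof = 8
48 − 40 = 8

8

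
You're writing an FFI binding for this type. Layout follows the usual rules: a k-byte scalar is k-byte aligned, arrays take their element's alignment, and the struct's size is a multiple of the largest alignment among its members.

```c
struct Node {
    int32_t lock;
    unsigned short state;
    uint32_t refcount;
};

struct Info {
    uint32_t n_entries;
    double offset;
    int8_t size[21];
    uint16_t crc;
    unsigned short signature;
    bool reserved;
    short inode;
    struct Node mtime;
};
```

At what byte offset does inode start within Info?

44

Node: 0..4  lock  (4B, 4-aligned); 4..6  state  (2B, 2-aligned); 6..8  -- padding (2B); 8..12  refcount  (4B, 4-aligned); sizeof = 12, alignof = 4
0..4  n_entries  (4B, 4-aligned)
4..8  -- padding (4B)
8..16  offset  (8B, 8-aligned)
16..37  size  (21B, 1-aligned)
37..38  -- padding (1B)
38..40  crc  (2B, 2-aligned)
40..42  signature  (2B, 2-aligned)
42..43  reserved  (1B, 1-aligned)
43..44  -- padding (1B)
44..46  inode  (2B, 2-aligned)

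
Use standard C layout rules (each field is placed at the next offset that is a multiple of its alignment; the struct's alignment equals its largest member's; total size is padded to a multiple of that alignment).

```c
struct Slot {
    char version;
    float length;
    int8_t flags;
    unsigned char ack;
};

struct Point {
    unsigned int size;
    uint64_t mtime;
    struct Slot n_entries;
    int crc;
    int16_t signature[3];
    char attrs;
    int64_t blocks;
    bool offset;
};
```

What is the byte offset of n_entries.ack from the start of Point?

Slot: version at 0 (size 1, align 1) → ends 1; pad 3 to align 4 for length; length at 4 (size 4, align 4) → ends 8; flags at 8 (size 1, align 1) → ends 9; ack at 9 (size 1, align 1) → ends 10; tail pad 2 to reach multiple of 4; total 12 bytes, alignment 4
size at 0 (size 4, align 4) → ends 4
pad 4 to align 8 for mtime
mtime at 8 (size 8, align 8) → ends 16
n_entries at 16 (size 12, align 4) → ends 28
within Slot: ack at 9
16 + 9 = 25

25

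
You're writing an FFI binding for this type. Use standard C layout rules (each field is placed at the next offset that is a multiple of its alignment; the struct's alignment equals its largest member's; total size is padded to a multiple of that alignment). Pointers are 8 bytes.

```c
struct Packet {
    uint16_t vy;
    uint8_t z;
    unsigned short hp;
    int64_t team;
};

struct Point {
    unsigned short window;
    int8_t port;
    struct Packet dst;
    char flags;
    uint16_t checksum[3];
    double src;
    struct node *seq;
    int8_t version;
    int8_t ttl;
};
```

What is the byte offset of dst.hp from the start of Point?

12

Packet: @0: vy [2B, align 2] → 2; @2: z [1B, align 1] → 3; +1 pad (align 2); @4: hp [2B, align 2] → 6; +2 pad (align 8); @8: team [8B, align 8] → 16; size 16, align 8
@0: window [2B, align 2] → 2
@2: port [1B, align 1] → 3
+5 pad (align 8)
@8: dst [16B, align 8] → 24
within Packet: hp at 4
8 + 4 = 12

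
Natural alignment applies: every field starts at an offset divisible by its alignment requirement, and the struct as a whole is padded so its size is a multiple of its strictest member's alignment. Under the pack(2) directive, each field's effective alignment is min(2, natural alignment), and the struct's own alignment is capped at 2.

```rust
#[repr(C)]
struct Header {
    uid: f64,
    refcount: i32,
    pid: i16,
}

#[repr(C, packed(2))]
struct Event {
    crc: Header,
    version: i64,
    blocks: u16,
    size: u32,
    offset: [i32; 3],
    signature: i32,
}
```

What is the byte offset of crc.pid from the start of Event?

Header: uid at 0 (size 8, align 8) → ends 8; refcount at 8 (size 4, align 4) → ends 12; pid at 12 (size 2, align 2) → ends 14; tail pad 2 to reach multiple of 8; total 16 bytes, alignment 8
crc at 0 (size 16, align 2) → ends 16
within Header: pid at 12
0 + 12 = 12

12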